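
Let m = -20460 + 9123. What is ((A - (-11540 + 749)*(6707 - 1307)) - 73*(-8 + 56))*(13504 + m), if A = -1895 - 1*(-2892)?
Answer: 126268691131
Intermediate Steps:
A = 997 (A = -1895 + 2892 = 997)
m = -11337
((A - (-11540 + 749)*(6707 - 1307)) - 73*(-8 + 56))*(13504 + m) = ((997 - (-11540 + 749)*(6707 - 1307)) - 73*(-8 + 56))*(13504 - 11337) = ((997 - (-10791)*5400) - 73*48)*2167 = ((997 - 1*(-58271400)) - 3504)*2167 = ((997 + 58271400) - 3504)*2167 = (58272397 - 3504)*2167 = 58268893*2167 = 126268691131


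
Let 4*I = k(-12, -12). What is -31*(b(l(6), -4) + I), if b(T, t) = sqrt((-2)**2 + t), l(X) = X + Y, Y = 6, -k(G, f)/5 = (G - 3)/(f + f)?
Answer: 775/32 ≈ 24.219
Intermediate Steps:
k(G, f) = -5*(-3 + G)/(2*f) (k(G, f) = -5*(G - 3)/(f + f) = -5*(-3 + G)/(2*f))
I = -25/32 (I = ((5/2)*(3 - 1*(-12))/(-12))/4 = ((5/2)*(-1/12)*(3 + 12))/4 = ((5/2)*(-1/12)*15)/4 = (1/4)*(-25/8) = -25/32 ≈ -0.78125)
l(X) = 6 + X (l(X) = X + 6 = 6 + X)
b(T, t) = sqrt(4 + t)
-31*(b(l(6), -4) + I) = -31*(sqrt(4 - 4) - 25/32) = -31*(sqrt(0) - 25/32) = -31*(0 - 25/32) = -31*(-25/32) = 775/32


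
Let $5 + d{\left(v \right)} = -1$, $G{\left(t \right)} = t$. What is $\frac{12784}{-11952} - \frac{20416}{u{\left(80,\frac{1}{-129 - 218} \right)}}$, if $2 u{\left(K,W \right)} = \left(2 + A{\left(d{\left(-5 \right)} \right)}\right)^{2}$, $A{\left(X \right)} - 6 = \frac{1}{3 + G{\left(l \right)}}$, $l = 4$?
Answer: $- \frac{166352183}{269667} \approx -616.88$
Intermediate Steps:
$d{\left(v \right)} = -6$ ($d{\left(v \right)} = -5 - 1 = -6$)
$A{\left(X \right)} = \frac{43}{7}$ ($A{\left(X \right)} = 6 + \frac{1}{3 + 4} = 6 + \frac{1}{7} = \frac{43}{7}$)
$u{\left(K,W \right)} = \frac{3249}{98}$ ($u{\left(K,W \right)} = \frac{\left(2 + \frac{43}{7}\right)^{2}}{2} = \frac{\left(\frac{57}{7}\right)^{2}}{2} = \frac{1}{2} \cdot \frac{3249}{49} = \frac{3249}{98}$)
$\frac{12784}{-11952} - \frac{20416}{u{\left(80,\frac{1}{-129 - 218} \right)}} = \frac{12784}{-11952} - \frac{20416}{\frac{3249}{98}} = 12784 \left(- \frac{1}{11952}\right) - \frac{2000768}{3249} = - \frac{799}{747} - \frac{2000768}{3249} = - \frac{166352183}{269667}$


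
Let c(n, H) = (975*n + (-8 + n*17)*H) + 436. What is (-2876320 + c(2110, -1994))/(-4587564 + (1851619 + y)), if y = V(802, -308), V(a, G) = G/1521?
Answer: 110010069702/4161372653 ≈ 26.436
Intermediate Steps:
V(a, G) = G/1521 (V(a, G) = G*(1/1521) = G/1521)
y = -308/1521 (y = (1/1521)*(-308) = -308/1521 ≈ -0.20250)
c(n, H) = 436 + 975*n + H*(-8 + 17*n) (c(n, H) = (975*n + (-8 + 17*n)*H) + 436 = (975*n + H*(-8 + 17*n)) + 436 = 436 + 975*n + H*(-8 + 17*n))
(-2876320 + c(2110, -1994))/(-4587564 + (1851619 + y)) = (-2876320 + (436 - 8*(-1994) + 975*2110 + 17*(-1994)*2110))/(-4587564 + (1851619 - 308/1521)) = (-2876320 + (436 + 15952 + 2057250 - 71524780))/(-4587564 + 2816312191/1521) = (-2876320 - 69451142)/(-4161372653/1521) = -72327462*(-1521/4161372653) = 110010069702/4161372653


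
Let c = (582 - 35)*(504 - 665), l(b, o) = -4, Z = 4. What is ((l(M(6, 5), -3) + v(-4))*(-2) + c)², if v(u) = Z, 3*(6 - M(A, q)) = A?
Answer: 7755796489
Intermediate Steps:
M(A, q) = 6 - A/3
v(u) = 4
c = -88067 (c = 547*(-161) = -88067)
((l(M(6, 5), -3) + v(-4))*(-2) + c)² = ((-4 + 4)*(-2) - 88067)² = (0*(-2) - 88067)² = (0 - 88067)² = (-88067)² = 7755796489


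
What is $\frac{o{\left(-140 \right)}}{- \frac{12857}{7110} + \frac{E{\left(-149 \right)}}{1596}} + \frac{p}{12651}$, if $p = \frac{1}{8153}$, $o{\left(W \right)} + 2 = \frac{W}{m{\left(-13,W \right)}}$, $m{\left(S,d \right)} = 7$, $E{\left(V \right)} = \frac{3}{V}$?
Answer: $\frac{58131268488039703}{4778154535742589} \approx 12.166$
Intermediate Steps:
$o{\left(W \right)} = -2 + \frac{W}{7}$
$p = \frac{1}{8153} \approx 0.00012265$
$\frac{o{\left(-140 \right)}}{- \frac{12857}{7110} + \frac{E{\left(-149 \right)}}{1596}} + \frac{p}{12651} = \frac{-2 + \frac{1}{7} \left(-140\right)}{- \frac{12857}{7110} + \frac{3 \frac{1}{-149}}{1596}} + \frac{1}{8153 \cdot 12651} = \frac{-2 - 20}{\left(-12857\right) \frac{1}{7110} + 3 \left(- \frac{1}{149}\right) \frac{1}{1596}} + \frac{1}{8153} \cdot \frac{1}{12651} = - \frac{22}{- \frac{12857}{7110} - \frac{1}{79268}} + \frac{1}{103143603} = - \frac{22}{- \frac{509577893}{281797740}} + \frac{1}{103143603} = \left(-22\right) \left(- \frac{281797740}{509577893}\right) + \frac{1}{103143603} = \frac{563595480}{46325263} + \frac{1}{103143603} = \frac{58131268488039703}{4778154535742589}$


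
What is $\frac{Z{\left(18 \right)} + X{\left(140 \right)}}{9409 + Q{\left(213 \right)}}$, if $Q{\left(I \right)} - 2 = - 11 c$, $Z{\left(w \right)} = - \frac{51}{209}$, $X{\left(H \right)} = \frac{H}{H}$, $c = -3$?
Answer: $\frac{79}{986898} \approx 8.0049 \cdot 10^{-5}$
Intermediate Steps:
$X{\left(H \right)} = 1$
$Z{\left(w \right)} = - \frac{51}{209}$ ($Z{\left(w \right)} = \left(-51\right) \frac{1}{209} = - \frac{51}{209}$)
$Q{\left(I \right)} = 35$ ($Q{\left(I \right)} = 2 - -33 = 2 + 33 = 35$)
$\frac{Z{\left(18 \right)} + X{\left(140 \right)}}{9409 + Q{\left(213 \right)}} = \frac{- \frac{51}{209} + 1}{9409 + 35} = \frac{158}{209 \cdot 9444} = \frac{158}{209} \cdot \frac{1}{9444} = \frac{79}{986898}$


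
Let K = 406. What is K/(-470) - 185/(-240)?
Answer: -1049/11280 ≈ -0.092996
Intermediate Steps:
K/(-470) - 185/(-240) = 406/(-470) - 185/(-240) = 406*(-1/470) - 185*(-1/240) = -203/235 + 37/48 = -1049/11280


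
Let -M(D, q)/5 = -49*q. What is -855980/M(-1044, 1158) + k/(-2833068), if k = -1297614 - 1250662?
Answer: -2026283527/956868717 ≈ -2.1176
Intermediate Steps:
k = -2548276
M(D, q) = 245*q (M(D, q) = -(-245)*q = 245*q)
-855980/M(-1044, 1158) + k/(-2833068) = -855980/(245*1158) - 2548276/(-2833068) = -855980/283710 - 2548276*(-1/2833068) = -855980*1/283710 + 637069/708267 = -85598/28371 + 637069/708267 = -2026283527/956868717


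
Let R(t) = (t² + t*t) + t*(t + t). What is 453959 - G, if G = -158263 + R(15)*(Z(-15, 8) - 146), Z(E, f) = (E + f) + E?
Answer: 763422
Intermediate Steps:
R(t) = 4*t² (R(t) = (t² + t²) + t*(2*t) = 2*t² + 2*t² = 4*t²)
Z(E, f) = f + 2*E
G = -309463 (G = -158263 + (4*15²)*((8 + 2*(-15)) - 146) = -158263 + (4*225)*((8 - 30) - 146) = -158263 + 900*(-22 - 146) = -158263 + 900*(-168) = -158263 - 151200 = -309463)
453959 - G = 453959 - 1*(-309463) = 453959 + 309463 = 763422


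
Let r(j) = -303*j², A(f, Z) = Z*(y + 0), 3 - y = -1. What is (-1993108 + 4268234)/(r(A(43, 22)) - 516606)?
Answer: -1137563/1431519 ≈ -0.79465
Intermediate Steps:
y = 4 (y = 3 - 1*(-1) = 3 + 1 = 4)
A(f, Z) = 4*Z (A(f, Z) = Z*(4 + 0) = Z*4 = 4*Z)
(-1993108 + 4268234)/(r(A(43, 22)) - 516606) = (-1993108 + 4268234)/(-303*(4*22)² - 516606) = 2275126/(-303*88² - 516606) = 2275126/(-303*7744 - 516606) = 2275126/(-2346432 - 516606) = 2275126/(-2863038) = 2275126*(-1/2863038) = -1137563/1431519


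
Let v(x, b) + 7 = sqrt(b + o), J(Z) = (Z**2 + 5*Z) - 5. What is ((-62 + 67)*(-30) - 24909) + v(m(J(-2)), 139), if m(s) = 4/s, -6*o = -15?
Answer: -25066 + sqrt(566)/2 ≈ -25054.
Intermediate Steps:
o = 5/2 (o = -1/6*(-15) = 5/2 ≈ 2.5000)
J(Z) = -5 + Z**2 + 5*Z
v(x, b) = -7 + sqrt(5/2 + b) (v(x, b) = -7 + sqrt(b + 5/2) = -7 + sqrt(5/2 + b))
((-62 + 67)*(-30) - 24909) + v(m(J(-2)), 139) = ((-62 + 67)*(-30) - 24909) + (-7 + sqrt(10 + 4*139)/2) = (5*(-30) - 24909) + (-7 + sqrt(10 + 556)/2) = (-150 - 24909) + (-7 + sqrt(566)/2) = -25059 + (-7 + sqrt(566)/2) = -25066 + sqrt(566)/2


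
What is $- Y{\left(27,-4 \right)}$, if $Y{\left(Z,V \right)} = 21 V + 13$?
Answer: $71$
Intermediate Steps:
$Y{\left(Z,V \right)} = 13 + 21 V$
$- Y{\left(27,-4 \right)} = - (13 + 21 \left(-4\right)) = - (13 - 84) = \left(-1\right) \left(-71\right) = 71$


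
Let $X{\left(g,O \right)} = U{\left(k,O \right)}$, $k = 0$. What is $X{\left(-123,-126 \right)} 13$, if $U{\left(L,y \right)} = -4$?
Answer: $-52$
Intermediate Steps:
$X{\left(g,O \right)} = -4$
$X{\left(-123,-126 \right)} 13 = \left(-4\right) 13 = -52$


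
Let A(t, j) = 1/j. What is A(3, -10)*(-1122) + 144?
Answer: 1281/5 ≈ 256.20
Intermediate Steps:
A(3, -10)*(-1122) + 144 = -1122/(-10) + 144 = -⅒*(-1122) + 144 = 561/5 + 144 = 1281/5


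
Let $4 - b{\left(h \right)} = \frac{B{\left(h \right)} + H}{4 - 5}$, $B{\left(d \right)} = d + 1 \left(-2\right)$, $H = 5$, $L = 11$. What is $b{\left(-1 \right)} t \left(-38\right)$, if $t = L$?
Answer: $-2508$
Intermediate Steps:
$B{\left(d \right)} = -2 + d$ ($B{\left(d \right)} = d - 2 = -2 + d$)
$t = 11$
$b{\left(h \right)} = 7 + h$ ($b{\left(h \right)} = 4 - \frac{\left(-2 + h\right) + 5}{4 - 5} = 4 - \frac{3 + h}{-1} = 4 - \left(3 + h\right) \left(-1\right) = 4 - \left(-3 - h\right) = 4 + \left(3 + h\right) = 7 + h$)
$b{\left(-1 \right)} t \left(-38\right) = \left(7 - 1\right) 11 \left(-38\right) = 6 \cdot 11 \left(-38\right) = 66 \left(-38\right) = -2508$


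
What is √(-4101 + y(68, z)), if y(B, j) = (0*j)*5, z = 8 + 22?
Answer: I*√4101 ≈ 64.039*I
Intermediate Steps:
z = 30
y(B, j) = 0 (y(B, j) = 0*5 = 0)
√(-4101 + y(68, z)) = √(-4101 + 0) = √(-4101) = I*√4101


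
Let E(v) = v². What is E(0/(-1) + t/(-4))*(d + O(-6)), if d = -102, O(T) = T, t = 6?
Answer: -243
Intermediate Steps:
E(0/(-1) + t/(-4))*(d + O(-6)) = (0/(-1) + 6/(-4))²*(-102 - 6) = (0*(-1) + 6*(-¼))²*(-108) = (0 - 3/2)²*(-108) = (-3/2)²*(-108) = (9/4)*(-108) = -243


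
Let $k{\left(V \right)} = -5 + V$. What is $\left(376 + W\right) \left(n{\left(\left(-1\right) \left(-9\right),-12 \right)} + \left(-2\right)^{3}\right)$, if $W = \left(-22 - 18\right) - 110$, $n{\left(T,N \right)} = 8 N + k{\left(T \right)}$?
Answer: $-22600$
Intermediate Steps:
$n{\left(T,N \right)} = -5 + T + 8 N$ ($n{\left(T,N \right)} = 8 N + \left(-5 + T\right) = -5 + T + 8 N$)
$W = -150$ ($W = -40 - 110 = -150$)
$\left(376 + W\right) \left(n{\left(\left(-1\right) \left(-9\right),-12 \right)} + \left(-2\right)^{3}\right) = \left(376 - 150\right) \left(\left(-5 - -9 + 8 \left(-12\right)\right) + \left(-2\right)^{3}\right) = 226 \left(\left(-5 + 9 - 96\right) - 8\right) = 226 \left(-92 - 8\right) = 226 \left(-100\right) = -22600$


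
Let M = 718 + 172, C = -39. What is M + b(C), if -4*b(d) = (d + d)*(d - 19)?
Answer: -241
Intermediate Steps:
b(d) = -d*(-19 + d)/2 (b(d) = -(d + d)*(d - 19)/4 = -2*d*(-19 + d)/4 = -d*(-19 + d)/2)
M = 890
M + b(C) = 890 + (½)*(-39)*(19 - 1*(-39)) = 890 + (½)*(-39)*(19 + 39) = 890 + (½)*(-39)*58 = 890 - 1131 = -241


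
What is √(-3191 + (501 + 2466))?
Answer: 4*I*√14 ≈ 14.967*I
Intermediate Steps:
√(-3191 + (501 + 2466)) = √(-3191 + 2967) = √(-224) = 4*I*√14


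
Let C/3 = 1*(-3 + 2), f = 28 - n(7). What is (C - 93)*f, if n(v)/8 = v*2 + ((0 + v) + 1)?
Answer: 14208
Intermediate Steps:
n(v) = 8 + 24*v (n(v) = 8*(v*2 + ((0 + v) + 1)) = 8*(2*v + (v + 1)) = 8*(2*v + (1 + v)) = 8*(1 + 3*v) = 8 + 24*v)
f = -148 (f = 28 - (8 + 24*7) = 28 - (8 + 168) = 28 - 1*176 = 28 - 176 = -148)
C = -3 (C = 3*(1*(-3 + 2)) = 3*(1*(-1)) = 3*(-1) = -3)
(C - 93)*f = (-3 - 93)*(-148) = -96*(-148) = 14208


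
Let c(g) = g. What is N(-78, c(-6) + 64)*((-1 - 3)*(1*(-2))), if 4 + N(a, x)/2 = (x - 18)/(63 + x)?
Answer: -7104/121 ≈ -58.711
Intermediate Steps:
N(a, x) = -8 + 2*(-18 + x)/(63 + x) (N(a, x) = -8 + 2*((x - 18)/(63 + x)) = -8 + 2*((-18 + x)/(63 + x)) = -8 + 2*(-18 + x)/(63 + x))
N(-78, c(-6) + 64)*((-1 - 3)*(1*(-2))) = (6*(-90 - (-6 + 64))/(63 + (-6 + 64)))*((-1 - 3)*(1*(-2))) = (6*(-90 - 1*58)/(63 + 58))*(-4*(-2)) = (6*(-90 - 58)/121)*8 = (6*(1/121)*(-148))*8 = -888/121*8 = -7104/121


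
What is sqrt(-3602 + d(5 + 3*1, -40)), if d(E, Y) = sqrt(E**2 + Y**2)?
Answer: sqrt(-3602 + 8*sqrt(26)) ≈ 59.676*I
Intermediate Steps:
sqrt(-3602 + d(5 + 3*1, -40)) = sqrt(-3602 + sqrt((5 + 3*1)**2 + (-40)**2)) = sqrt(-3602 + sqrt((5 + 3)**2 + 1600)) = sqrt(-3602 + sqrt(8**2 + 1600)) = sqrt(-3602 + sqrt(64 + 1600)) = sqrt(-3602 + sqrt(1664)) = sqrt(-3602 + 8*sqrt(26))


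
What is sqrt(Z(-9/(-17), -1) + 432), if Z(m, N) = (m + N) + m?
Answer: sqrt(124865)/17 ≈ 20.786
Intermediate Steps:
Z(m, N) = N + 2*m (Z(m, N) = (N + m) + m = N + 2*m)
sqrt(Z(-9/(-17), -1) + 432) = sqrt((-1 + 2*(-9/(-17))) + 432) = sqrt((-1 + 2*(-9*(-1/17))) + 432) = sqrt((-1 + 2*(9/17)) + 432) = sqrt((-1 + 18/17) + 432) = sqrt(1/17 + 432) = sqrt(7345/17) = sqrt(124865)/17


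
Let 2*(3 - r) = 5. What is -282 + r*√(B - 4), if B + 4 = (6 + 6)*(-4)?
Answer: -282 + I*√14 ≈ -282.0 + 3.7417*I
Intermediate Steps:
B = -52 (B = -4 + (6 + 6)*(-4) = -4 + 12*(-4) = -4 - 48 = -52)
r = ½ (r = 3 - ½*5 = 3 - 5/2 = ½ ≈ 0.50000)
-282 + r*√(B - 4) = -282 + √(-52 - 4)/2 = -282 + √(-56)/2 = -282 + (2*I*√14)/2 = -282 + I*√14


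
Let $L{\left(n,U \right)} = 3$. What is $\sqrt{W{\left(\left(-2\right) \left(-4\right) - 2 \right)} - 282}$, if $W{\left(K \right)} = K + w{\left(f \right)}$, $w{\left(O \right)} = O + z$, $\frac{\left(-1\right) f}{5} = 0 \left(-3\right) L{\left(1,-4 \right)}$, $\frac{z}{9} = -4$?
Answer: $2 i \sqrt{78} \approx 17.664 i$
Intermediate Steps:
$z = -36$ ($z = 9 \left(-4\right) = -36$)
$f = 0$ ($f = - 5 \cdot 0 \left(-3\right) 3 = - 5 \cdot 0 \cdot 3 = \left(-5\right) 0 = 0$)
$w{\left(O \right)} = -36 + O$ ($w{\left(O \right)} = O - 36 = -36 + O$)
$W{\left(K \right)} = -36 + K$ ($W{\left(K \right)} = K + \left(-36 + 0\right) = K - 36 = -36 + K$)
$\sqrt{W{\left(\left(-2\right) \left(-4\right) - 2 \right)} - 282} = \sqrt{\left(-36 - -6\right) - 282} = \sqrt{\left(-36 + \left(8 - 2\right)\right) - 282} = \sqrt{\left(-36 + 6\right) - 282} = \sqrt{-30 - 282} = \sqrt{-312} = 2 i \sqrt{78}$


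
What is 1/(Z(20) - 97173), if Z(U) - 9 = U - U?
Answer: -1/97164 ≈ -1.0292e-5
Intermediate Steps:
Z(U) = 9 (Z(U) = 9 + (U - U) = 9 + 0 = 9)
1/(Z(20) - 97173) = 1/(9 - 97173) = 1/(-97164) = -1/97164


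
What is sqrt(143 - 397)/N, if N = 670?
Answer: I*sqrt(254)/670 ≈ 0.023787*I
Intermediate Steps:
sqrt(143 - 397)/N = sqrt(143 - 397)/670 = sqrt(-254)*(1/670) = (I*sqrt(254))*(1/670) = I*sqrt(254)/670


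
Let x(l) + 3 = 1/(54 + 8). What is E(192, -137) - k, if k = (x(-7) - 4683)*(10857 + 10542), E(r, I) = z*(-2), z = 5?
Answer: 6217072249/62 ≈ 1.0028e+8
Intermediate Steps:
x(l) = -185/62 (x(l) = -3 + 1/(54 + 8) = -3 + 1/62 = -185/62)
E(r, I) = -10 (E(r, I) = 5*(-2) = -10)
k = -6217072869/62 (k = (-185/62 - 4683)*(10857 + 10542) = -290531/62*21399 = -6217072869/62 ≈ -1.0028e+8)
E(192, -137) - k = -10 - 1*(-6217072869/62) = -10 + 6217072869/62 = 6217072249/62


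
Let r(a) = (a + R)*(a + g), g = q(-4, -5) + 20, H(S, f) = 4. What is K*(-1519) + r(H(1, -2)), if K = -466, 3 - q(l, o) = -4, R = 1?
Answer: 708009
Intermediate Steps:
q(l, o) = 7 (q(l, o) = 3 - 1*(-4) = 3 + 4 = 7)
g = 27 (g = 7 + 20 = 27)
r(a) = (1 + a)*(27 + a) (r(a) = (a + 1)*(a + 27) = (1 + a)*(27 + a))
K*(-1519) + r(H(1, -2)) = -466*(-1519) + (27 + 4**2 + 28*4) = 707854 + (27 + 16 + 112) = 707854 + 155 = 708009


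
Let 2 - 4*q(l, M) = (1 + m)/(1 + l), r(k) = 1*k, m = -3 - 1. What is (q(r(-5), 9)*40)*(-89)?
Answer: -2225/2 ≈ -1112.5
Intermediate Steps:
m = -4
r(k) = k
q(l, M) = 1/2 + 3/(4*(1 + l)) (q(l, M) = 1/2 - (1 - 4)/(4*(1 + l)) = 1/2 - (-3)/(4*(1 + l)) = 1/2 + 3/(4*(1 + l)))
(q(r(-5), 9)*40)*(-89) = (((5 + 2*(-5))/(4*(1 - 5)))*40)*(-89) = (((1/4)*(5 - 10)/(-4))*40)*(-89) = (((1/4)*(-1/4)*(-5))*40)*(-89) = ((5/16)*40)*(-89) = (25/2)*(-89) = -2225/2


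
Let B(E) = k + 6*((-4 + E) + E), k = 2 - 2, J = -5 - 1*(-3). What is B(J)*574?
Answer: -27552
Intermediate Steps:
J = -2 (J = -5 + 3 = -2)
k = 0
B(E) = -24 + 12*E (B(E) = 0 + 6*((-4 + E) + E) = 0 + 6*(-4 + 2*E) = 0 + (-24 + 12*E) = -24 + 12*E)
B(J)*574 = (-24 + 12*(-2))*574 = (-24 - 24)*574 = -48*574 = -27552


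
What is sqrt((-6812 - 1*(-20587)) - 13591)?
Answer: 2*sqrt(46) ≈ 13.565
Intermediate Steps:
sqrt((-6812 - 1*(-20587)) - 13591) = sqrt((-6812 + 20587) - 13591) = sqrt(13775 - 13591) = sqrt(184) = 2*sqrt(46)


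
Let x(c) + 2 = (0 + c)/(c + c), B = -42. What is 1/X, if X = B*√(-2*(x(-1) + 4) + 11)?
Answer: -√6/252 ≈ -0.0097202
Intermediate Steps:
x(c) = -3/2 (x(c) = -2 + (0 + c)/(c + c) = -2 + c/((2*c)) = -2 + c*(1/(2*c)) = -2 + ½ = -3/2)
X = -42*√6 (X = -42*√(-2*(-3/2 + 4) + 11) = -42*√(-2*5/2 + 11) = -42*√(-5 + 11) = -42*√6 ≈ -102.88)
1/X = 1/(-42*√6) = -√6/252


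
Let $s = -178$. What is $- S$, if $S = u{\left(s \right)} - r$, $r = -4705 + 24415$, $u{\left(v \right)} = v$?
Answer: $19888$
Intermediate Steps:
$r = 19710$
$S = -19888$ ($S = -178 - 19710 = -19888$)
$- S = \left(-1\right) \left(-19888\right) = 19888$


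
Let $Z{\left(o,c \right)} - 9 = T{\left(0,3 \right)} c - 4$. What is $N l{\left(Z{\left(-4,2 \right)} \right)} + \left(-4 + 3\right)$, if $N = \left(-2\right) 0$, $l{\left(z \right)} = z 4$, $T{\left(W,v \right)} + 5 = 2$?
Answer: $-1$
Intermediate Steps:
$T{\left(W,v \right)} = -3$ ($T{\left(W,v \right)} = -5 + 2 = -3$)
$Z{\left(o,c \right)} = 5 - 3 c$ ($Z{\left(o,c \right)} = 9 - \left(4 + 3 c\right) = 5 - 3 c$)
$l{\left(z \right)} = 4 z$
$N = 0$
$N l{\left(Z{\left(-4,2 \right)} \right)} + \left(-4 + 3\right) = 0 \cdot 4 \left(5 - 6\right) + \left(-4 + 3\right) = 0 \cdot 4 \left(5 - 6\right) - 1 = 0 \cdot 4 \left(-1\right) - 1 = 0 \left(-4\right) - 1 = 0 - 1 = -1$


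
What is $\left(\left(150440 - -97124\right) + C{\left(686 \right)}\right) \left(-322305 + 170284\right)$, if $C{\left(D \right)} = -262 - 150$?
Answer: $-37572294192$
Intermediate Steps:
$C{\left(D \right)} = -412$ ($C{\left(D \right)} = -262 - 150 = -412$)
$\left(\left(150440 - -97124\right) + C{\left(686 \right)}\right) \left(-322305 + 170284\right) = \left(\left(150440 - -97124\right) - 412\right) \left(-322305 + 170284\right) = \left(\left(150440 + 97124\right) - 412\right) \left(-152021\right) = \left(247564 - 412\right) \left(-152021\right) = 247152 \left(-152021\right) = -37572294192$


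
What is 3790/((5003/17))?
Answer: 64430/5003 ≈ 12.878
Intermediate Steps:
3790/((5003/17)) = 3790/((5003*(1/17))) = 3790/(5003/17) = 3790*(17/5003) = 64430/5003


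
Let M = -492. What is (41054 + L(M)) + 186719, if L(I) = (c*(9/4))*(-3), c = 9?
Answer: 910849/4 ≈ 2.2771e+5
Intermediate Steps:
L(I) = -243/4 (L(I) = (9*(9/4))*(-3) = (81/4)*(-3) = -243/4)
(41054 + L(M)) + 186719 = (41054 - 243/4) + 186719 = 163973/4 + 186719 = 910849/4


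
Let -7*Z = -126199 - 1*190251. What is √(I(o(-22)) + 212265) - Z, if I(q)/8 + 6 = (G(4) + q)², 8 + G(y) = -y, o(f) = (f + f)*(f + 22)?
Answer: -316450/7 + √213369 ≈ -44745.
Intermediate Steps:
o(f) = 2*f*(22 + f) (o(f) = (2*f)*(22 + f) = 2*f*(22 + f))
G(y) = -8 - y
I(q) = -48 + 8*(-12 + q)² (I(q) = -48 + 8*((-8 - 1*4) + q)² = -48 + 8*((-8 - 4) + q)² = -48 + 8*(-12 + q)²)
Z = 316450/7 (Z = -(-126199 - 1*190251)/7 = -(-126199 - 190251)/7 = -⅐*(-316450) = 316450/7 ≈ 45207.)
√(I(o(-22)) + 212265) - Z = √((-48 + 8*(-12 + 2*(-22)*(22 - 22))²) + 212265) - 1*316450/7 = √((-48 + 8*(-12 + 2*(-22)*0)²) + 212265) - 316450/7 = √((-48 + 8*(-12 + 0)²) + 212265) - 316450/7 = √((-48 + 8*(-12)²) + 212265) - 316450/7 = √((-48 + 8*144) + 212265) - 316450/7 = √((-48 + 1152) + 212265) - 316450/7 = √(1104 + 212265) - 316450/7 = √213369 - 316450/7 = -316450/7 + √213369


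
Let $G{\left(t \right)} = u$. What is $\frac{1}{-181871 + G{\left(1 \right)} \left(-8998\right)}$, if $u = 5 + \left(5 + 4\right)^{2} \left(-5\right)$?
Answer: $\frac{1}{3417329} \approx 2.9263 \cdot 10^{-7}$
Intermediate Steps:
$u = -400$ ($u = 5 + 9^{2} \left(-5\right) = 5 + 81 \left(-5\right) = 5 - 405 = -400$)
$G{\left(t \right)} = -400$
$\frac{1}{-181871 + G{\left(1 \right)} \left(-8998\right)} = \frac{1}{-181871 - -3599200} = \frac{1}{-181871 + 3599200} = \frac{1}{3417329}$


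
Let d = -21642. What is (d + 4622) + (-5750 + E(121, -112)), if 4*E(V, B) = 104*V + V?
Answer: -78375/4 ≈ -19594.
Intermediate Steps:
E(V, B) = 105*V/4 (E(V, B) = (104*V + V)/4 = (105*V)/4 = 105*V/4)
(d + 4622) + (-5750 + E(121, -112)) = (-21642 + 4622) + (-5750 + (105/4)*121) = -17020 + (-5750 + 12705/4) = -17020 - 10295/4 = -78375/4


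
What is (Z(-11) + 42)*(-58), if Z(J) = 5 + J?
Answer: -2088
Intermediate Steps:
(Z(-11) + 42)*(-58) = ((5 - 11) + 42)*(-58) = (-6 + 42)*(-58) = 36*(-58) = -2088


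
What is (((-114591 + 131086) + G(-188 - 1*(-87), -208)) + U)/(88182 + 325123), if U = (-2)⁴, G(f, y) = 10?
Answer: 16521/413305 ≈ 0.039973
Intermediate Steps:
U = 16
(((-114591 + 131086) + G(-188 - 1*(-87), -208)) + U)/(88182 + 325123) = (((-114591 + 131086) + 10) + 16)/(88182 + 325123) = ((16495 + 10) + 16)/413305 = (16505 + 16)*(1/413305) = 16521*(1/413305) = 16521/413305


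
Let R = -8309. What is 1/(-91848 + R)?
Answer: -1/100157 ≈ -9.9843e-6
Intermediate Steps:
1/(-91848 + R) = 1/(-91848 - 8309) = 1/(-100157) = -1/100157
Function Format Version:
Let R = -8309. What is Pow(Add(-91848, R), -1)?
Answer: Rational(-1, 100157) ≈ -9.9843e-6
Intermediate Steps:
Pow(Add(-91848, R), -1) = Pow(Add(-91848, -8309), -1) = Pow(-100157, -1) = Rational(-1, 100157)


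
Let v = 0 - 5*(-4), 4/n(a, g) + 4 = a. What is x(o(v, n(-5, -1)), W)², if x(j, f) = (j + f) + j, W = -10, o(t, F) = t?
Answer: 900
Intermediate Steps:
n(a, g) = 4/(-4 + a)
v = 20 (v = 0 + 20 = 20)
x(j, f) = f + 2*j (x(j, f) = (f + j) + j = f + 2*j)
x(o(v, n(-5, -1)), W)² = (-10 + 2*20)² = (-10 + 40)² = 30² = 900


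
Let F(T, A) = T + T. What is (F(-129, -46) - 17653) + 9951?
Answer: -7960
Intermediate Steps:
F(T, A) = 2*T
(F(-129, -46) - 17653) + 9951 = (2*(-129) - 17653) + 9951 = (-258 - 17653) + 9951 = -17911 + 9951 = -7960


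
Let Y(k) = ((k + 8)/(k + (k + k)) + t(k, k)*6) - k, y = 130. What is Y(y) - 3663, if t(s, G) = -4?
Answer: -248082/65 ≈ -3816.6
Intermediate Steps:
Y(k) = -24 - k + (8 + k)/(3*k) (Y(k) = ((k + 8)/(k + (k + k)) - 4*6) - k = ((8 + k)/(k + 2*k) - 24) - k = ((8 + k)/((3*k)) - 24) - k = ((8 + k)*(1/(3*k)) - 24) - k = ((8 + k)/(3*k) - 24) - k = (-24 + (8 + k)/(3*k)) - k = -24 - k + (8 + k)/(3*k))
Y(y) - 3663 = (-71/3 - 1*130 + (8/3)/130) - 3663 = (-71/3 - 130 + (8/3)*(1/130)) - 3663 = (-71/3 - 130 + 4/195) - 3663 = -9987/65 - 3663 = -248082/65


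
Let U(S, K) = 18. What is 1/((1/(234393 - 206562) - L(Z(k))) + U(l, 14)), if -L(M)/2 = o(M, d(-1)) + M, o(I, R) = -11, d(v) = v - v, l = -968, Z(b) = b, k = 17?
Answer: 27831/834931 ≈ 0.033333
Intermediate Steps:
d(v) = 0
L(M) = 22 - 2*M (L(M) = -2*(-11 + M) = 22 - 2*M)
1/((1/(234393 - 206562) - L(Z(k))) + U(l, 14)) = 1/((1/(234393 - 206562) - (22 - 2*17)) + 18) = 1/((1/27831 - (22 - 34)) + 18) = 1/((1/27831 - 1*(-12)) + 18) = 1/((1/27831 + 12) + 18) = 1/(333973/27831 + 18) = 1/(834931/27831) = 27831/834931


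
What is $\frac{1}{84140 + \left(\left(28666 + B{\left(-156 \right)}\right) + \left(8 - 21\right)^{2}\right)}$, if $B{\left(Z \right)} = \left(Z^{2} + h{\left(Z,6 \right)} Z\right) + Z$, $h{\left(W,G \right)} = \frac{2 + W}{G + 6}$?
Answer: $\frac{1}{139157} \approx 7.1861 \cdot 10^{-6}$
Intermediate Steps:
$h{\left(W,G \right)} = \frac{2 + W}{6 + G}$
$B{\left(Z \right)} = Z + Z^{2} + Z \left(\frac{1}{6} + \frac{Z}{12}\right)$ ($B{\left(Z \right)} = \left(Z^{2} + \frac{2 + Z}{6 + 6} Z\right) + Z = \left(Z^{2} + \frac{2 + Z}{12} Z\right) + Z = \left(Z^{2} + \left(\frac{1}{6} + \frac{Z}{12}\right) Z\right) + Z = \left(Z^{2} + Z \left(\frac{1}{6} + \frac{Z}{12}\right)\right) + Z = Z + Z^{2} + Z \left(\frac{1}{6} + \frac{Z}{12}\right)$)
$\frac{1}{84140 + \left(\left(28666 + B{\left(-156 \right)}\right) + \left(8 - 21\right)^{2}\right)} = \frac{1}{84140 + \left(\left(28666 + \frac{1}{12} \left(-156\right) \left(14 + 13 \left(-156\right)\right)\right) + \left(8 - 21\right)^{2}\right)} = \frac{1}{84140 + \left(\left(28666 + \frac{1}{12} \left(-156\right) \left(14 - 2028\right)\right) + \left(-13\right)^{2}\right)} = \frac{1}{84140 + \left(\left(28666 + \frac{1}{12} \left(-156\right) \left(-2014\right)\right) + 169\right)} = \frac{1}{84140 + \left(\left(28666 + 26182\right) + 169\right)} = \frac{1}{84140 + \left(54848 + 169\right)} = \frac{1}{84140 + 55017} = \frac{1}{139157}$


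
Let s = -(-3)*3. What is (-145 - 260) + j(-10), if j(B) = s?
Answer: -396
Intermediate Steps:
s = 9 (s = -1*(-9) = 9)
j(B) = 9
(-145 - 260) + j(-10) = (-145 - 260) + 9 = -405 + 9 = -396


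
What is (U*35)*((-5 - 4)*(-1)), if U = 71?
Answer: 22365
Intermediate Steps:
(U*35)*((-5 - 4)*(-1)) = (71*35)*((-5 - 4)*(-1)) = 2485*(-9*(-1)) = 2485*9 = 22365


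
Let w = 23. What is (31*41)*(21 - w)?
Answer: -2542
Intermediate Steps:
(31*41)*(21 - w) = (31*41)*(21 - 1*23) = 1271*(21 - 23) = 1271*(-2) = -2542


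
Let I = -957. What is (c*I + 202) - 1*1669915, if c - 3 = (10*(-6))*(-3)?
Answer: -1844844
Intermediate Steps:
c = 183 (c = 3 + (10*(-6))*(-3) = 3 - 60*(-3) = 3 + 180 = 183)
(c*I + 202) - 1*1669915 = (183*(-957) + 202) - 1*1669915 = (-175131 + 202) - 1669915 = -174929 - 1669915 = -1844844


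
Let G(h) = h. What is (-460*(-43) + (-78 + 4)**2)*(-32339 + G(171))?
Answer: -812435008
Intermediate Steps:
(-460*(-43) + (-78 + 4)**2)*(-32339 + G(171)) = (-460*(-43) + (-78 + 4)**2)*(-32339 + 171) = (19780 + (-74)**2)*(-32168) = (19780 + 5476)*(-32168) = 25256*(-32168) = -812435008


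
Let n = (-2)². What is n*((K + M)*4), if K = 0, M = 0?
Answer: 0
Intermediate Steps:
n = 4
n*((K + M)*4) = 4*((0 + 0)*4) = 4*(0*4) = 4*0 = 0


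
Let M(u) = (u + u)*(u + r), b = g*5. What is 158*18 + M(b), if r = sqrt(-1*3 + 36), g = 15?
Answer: 14094 + 150*sqrt(33) ≈ 14956.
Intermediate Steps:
r = sqrt(33) (r = sqrt(-3 + 36) = sqrt(33) ≈ 5.7446)
b = 75 (b = 15*5 = 75)
M(u) = 2*u*(u + sqrt(33)) (M(u) = (u + u)*(u + sqrt(33)) = (2*u)*(u + sqrt(33)) = 2*u*(u + sqrt(33)))
158*18 + M(b) = 158*18 + 2*75*(75 + sqrt(33)) = 2844 + (11250 + 150*sqrt(33)) = 14094 + 150*sqrt(33)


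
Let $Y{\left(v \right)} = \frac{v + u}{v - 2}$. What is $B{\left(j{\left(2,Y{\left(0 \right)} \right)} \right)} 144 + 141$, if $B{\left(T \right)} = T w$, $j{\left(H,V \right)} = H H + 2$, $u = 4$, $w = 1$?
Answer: $1005$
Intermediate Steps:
$Y{\left(v \right)} = \frac{4 + v}{-2 + v}$ ($Y{\left(v \right)} = \frac{v + 4}{v - 2} = \frac{4 + v}{-2 + v}$)
$j{\left(H,V \right)} = 2 + H^{2}$ ($j{\left(H,V \right)} = H^{2} + 2 = 2 + H^{2}$)
$B{\left(T \right)} = T$ ($B{\left(T \right)} = T 1 = T$)
$B{\left(j{\left(2,Y{\left(0 \right)} \right)} \right)} 144 + 141 = \left(2 + 2^{2}\right) 144 + 141 = \left(2 + 4\right) 144 + 141 = 6 \cdot 144 + 141 = 864 + 141 = 1005$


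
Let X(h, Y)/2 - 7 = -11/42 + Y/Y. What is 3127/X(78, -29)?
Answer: 65667/325 ≈ 202.05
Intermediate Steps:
X(h, Y) = 325/21 (X(h, Y) = 14 + 2*(-11/42 + Y/Y) = 14 + 2*(-11*1/42 + 1) = 14 + 2*(-11/42 + 1) = 14 + 2*(31/42) = 14 + 31/21 = 325/21)
3127/X(78, -29) = 3127/(325/21) = 3127*(21/325) = 65667/325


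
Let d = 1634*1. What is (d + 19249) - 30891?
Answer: -10008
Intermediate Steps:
d = 1634
(d + 19249) - 30891 = (1634 + 19249) - 30891 = 20883 - 30891 = -10008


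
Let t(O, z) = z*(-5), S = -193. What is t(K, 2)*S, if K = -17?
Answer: 1930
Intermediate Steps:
t(O, z) = -5*z
t(K, 2)*S = -5*2*(-193) = -10*(-193) = 1930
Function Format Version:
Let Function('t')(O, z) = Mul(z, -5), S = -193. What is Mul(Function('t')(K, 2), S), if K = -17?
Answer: 1930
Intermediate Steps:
Function('t')(O, z) = Mul(-5, z)
Mul(Function('t')(K, 2), S) = Mul(Mul(-5, 2), -193) = Mul(-10, -193) = 1930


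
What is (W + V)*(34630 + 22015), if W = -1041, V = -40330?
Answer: -2343460295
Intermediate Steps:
(W + V)*(34630 + 22015) = (-1041 - 40330)*(34630 + 22015) = -41371*56645 = -2343460295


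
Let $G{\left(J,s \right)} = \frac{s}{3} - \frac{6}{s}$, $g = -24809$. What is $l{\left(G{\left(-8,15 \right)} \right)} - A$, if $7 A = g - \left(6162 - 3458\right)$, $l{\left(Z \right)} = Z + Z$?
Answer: $\frac{137887}{35} \approx 3939.6$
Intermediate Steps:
$G{\left(J,s \right)} = - \frac{6}{s} + \frac{s}{3}$ ($G{\left(J,s \right)} = s \frac{1}{3} - \frac{6}{s} = \frac{s}{3} - \frac{6}{s} = - \frac{6}{s} + \frac{s}{3}$)
$l{\left(Z \right)} = 2 Z$
$A = - \frac{27513}{7}$ ($A = \frac{-24809 - \left(6162 - 3458\right)}{7} = \frac{-24809 - 2704}{7} = \frac{1}{7} \left(-27513\right) = - \frac{27513}{7} \approx -3930.4$)
$l{\left(G{\left(-8,15 \right)} \right)} - A = 2 \left(- \frac{6}{15} + \frac{1}{3} \cdot 15\right) - - \frac{27513}{7} = 2 \left(\left(-6\right) \frac{1}{15} + 5\right) + \frac{27513}{7} = 2 \left(- \frac{2}{5} + 5\right) + \frac{27513}{7} = 2 \cdot \frac{23}{5} + \frac{27513}{7} = \frac{46}{5} + \frac{27513}{7} = \frac{137887}{35}$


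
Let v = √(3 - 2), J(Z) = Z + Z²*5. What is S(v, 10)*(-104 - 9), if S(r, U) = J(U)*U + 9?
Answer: -577317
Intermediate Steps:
J(Z) = Z + 5*Z²
v = 1 (v = √1 = 1)
S(r, U) = 9 + U²*(1 + 5*U) (S(r, U) = (U*(1 + 5*U))*U + 9 = U²*(1 + 5*U) + 9 = 9 + U²*(1 + 5*U))
S(v, 10)*(-104 - 9) = (9 + 10²*(1 + 5*10))*(-104 - 9) = (9 + 100*(1 + 50))*(-113) = (9 + 100*51)*(-113) = (9 + 5100)*(-113) = 5109*(-113) = -577317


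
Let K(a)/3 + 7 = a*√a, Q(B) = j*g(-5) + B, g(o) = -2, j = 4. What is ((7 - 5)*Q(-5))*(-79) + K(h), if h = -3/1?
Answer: 2033 - 9*I*√3 ≈ 2033.0 - 15.588*I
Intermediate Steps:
h = -3 (h = -3*1 = -3)
Q(B) = -8 + B (Q(B) = 4*(-2) + B = -8 + B)
K(a) = -21 + 3*a^(3/2) (K(a) = -21 + 3*(a*√a) = -21 + 3*a^(3/2))
((7 - 5)*Q(-5))*(-79) + K(h) = ((7 - 5)*(-8 - 5))*(-79) + (-21 + 3*(-3)^(3/2)) = (2*(-13))*(-79) + (-21 + 3*(-3*I*√3)) = -26*(-79) + (-21 - 9*I*√3) = 2054 + (-21 - 9*I*√3) = 2033 - 9*I*√3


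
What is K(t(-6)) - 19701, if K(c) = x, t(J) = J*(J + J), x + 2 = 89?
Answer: -19614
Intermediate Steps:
x = 87 (x = -2 + 89 = 87)
t(J) = 2*J**2 (t(J) = J*(2*J) = 2*J**2)
K(c) = 87
K(t(-6)) - 19701 = 87 - 19701 = -19614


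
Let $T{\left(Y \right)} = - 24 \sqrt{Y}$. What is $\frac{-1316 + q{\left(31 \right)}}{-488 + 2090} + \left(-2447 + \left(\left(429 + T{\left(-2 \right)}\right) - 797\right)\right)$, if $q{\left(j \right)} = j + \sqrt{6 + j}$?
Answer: $- \frac{4510915}{1602} + \frac{\sqrt{37}}{1602} - 24 i \sqrt{2} \approx -2815.8 - 33.941 i$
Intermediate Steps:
$\frac{-1316 + q{\left(31 \right)}}{-488 + 2090} + \left(-2447 + \left(\left(429 + T{\left(-2 \right)}\right) - 797\right)\right) = \frac{-1316 + \left(31 + \sqrt{6 + 31}\right)}{-488 + 2090} - \left(2815 + 24 i \sqrt{2}\right) = \frac{-1316 + \left(31 + \sqrt{37}\right)}{1602} - \left(2815 + 24 i \sqrt{2}\right) = \left(-1285 + \sqrt{37}\right) \frac{1}{1602} - \left(2815 + 24 i \sqrt{2}\right) = \left(- \frac{1285}{1602} + \frac{\sqrt{37}}{1602}\right) - \left(2815 + 24 i \sqrt{2}\right) = - \frac{4510915}{1602} + \frac{\sqrt{37}}{1602} - 24 i \sqrt{2}$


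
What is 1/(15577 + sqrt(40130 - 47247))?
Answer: 15577/242650046 - I*sqrt(7117)/242650046 ≈ 6.4195e-5 - 3.4767e-7*I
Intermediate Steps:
1/(15577 + sqrt(40130 - 47247)) = 1/(15577 + sqrt(-7117)) = 1/(15577 + I*sqrt(7117))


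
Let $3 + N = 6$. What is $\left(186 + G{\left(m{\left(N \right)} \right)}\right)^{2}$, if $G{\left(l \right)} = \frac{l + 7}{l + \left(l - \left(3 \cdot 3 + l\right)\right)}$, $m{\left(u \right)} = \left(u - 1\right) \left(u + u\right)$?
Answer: $\frac{332929}{9} \approx 36992.0$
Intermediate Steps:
$N = 3$ ($N = -3 + 6 = 3$)
$m{\left(u \right)} = 2 u \left(-1 + u\right)$ ($m{\left(u \right)} = \left(-1 + u\right) 2 u = 2 u \left(-1 + u\right)$)
$G{\left(l \right)} = \frac{7 + l}{-9 + l}$ ($G{\left(l \right)} = \frac{7 + l}{l + \left(l - \left(9 + l\right)\right)} = \frac{7 + l}{l - 9} = \frac{7 + l}{-9 + l}$)
$\left(186 + G{\left(m{\left(N \right)} \right)}\right)^{2} = \left(186 + \frac{7 + 2 \cdot 3 \left(-1 + 3\right)}{-9 + 2 \cdot 3 \left(-1 + 3\right)}\right)^{2} = \left(186 + \frac{7 + 2 \cdot 3 \cdot 2}{-9 + 2 \cdot 3 \cdot 2}\right)^{2} = \left(186 + \frac{7 + 12}{-9 + 12}\right)^{2} = \left(186 + \frac{1}{3} \cdot 19\right)^{2} = \left(186 + \frac{19}{3}\right)^{2} = \left(\frac{577}{3}\right)^{2} = \frac{332929}{9}$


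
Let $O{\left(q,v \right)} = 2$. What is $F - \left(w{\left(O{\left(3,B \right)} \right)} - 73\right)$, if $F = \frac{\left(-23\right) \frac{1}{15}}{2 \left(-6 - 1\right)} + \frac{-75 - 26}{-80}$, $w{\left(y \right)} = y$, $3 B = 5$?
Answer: $\frac{24317}{336} \approx 72.372$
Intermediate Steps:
$B = \frac{5}{3}$ ($B = \frac{1}{3} \cdot 5 = \frac{5}{3} \approx 1.6667$)
$F = \frac{461}{336}$ ($F = \frac{\left(-23\right) \frac{1}{15}}{2 \left(-7\right)} - - \frac{101}{80} = - \frac{23}{15 \left(-14\right)} + \frac{101}{80} = \left(- \frac{23}{15}\right) \left(- \frac{1}{14}\right) + \frac{101}{80} = \frac{23}{210} + \frac{101}{80} = \frac{461}{336} \approx 1.372$)
$F - \left(w{\left(O{\left(3,B \right)} \right)} - 73\right) = \frac{461}{336} - \left(2 - 73\right) = \frac{461}{336} - -71 = \frac{461}{336} + 71 = \frac{24317}{336}$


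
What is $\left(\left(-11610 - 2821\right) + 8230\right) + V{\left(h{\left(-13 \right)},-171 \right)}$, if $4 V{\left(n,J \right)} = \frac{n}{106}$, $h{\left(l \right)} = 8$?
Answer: $- \frac{328652}{53} \approx -6201.0$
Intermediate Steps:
$V{\left(n,J \right)} = \frac{n}{424}$ ($V{\left(n,J \right)} = \frac{n \frac{1}{106}}{4} = \frac{\frac{1}{106} n}{4} = \frac{n}{424}$)
$\left(\left(-11610 - 2821\right) + 8230\right) + V{\left(h{\left(-13 \right)},-171 \right)} = \left(\left(-11610 - 2821\right) + 8230\right) + \frac{1}{424} \cdot 8 = \left(\left(-11610 - 2821\right) + 8230\right) + \frac{1}{53} = \left(-14431 + 8230\right) + \frac{1}{53} = -6201 + \frac{1}{53} = - \frac{328652}{53}$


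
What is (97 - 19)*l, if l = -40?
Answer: -3120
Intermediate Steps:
(97 - 19)*l = (97 - 19)*(-40) = 78*(-40) = -3120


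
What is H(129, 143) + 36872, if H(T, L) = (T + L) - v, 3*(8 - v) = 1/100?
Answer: 11140801/300 ≈ 37136.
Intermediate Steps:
v = 2399/300 (v = 8 - ⅓/100 = 8 - ⅓*1/100 = 8 - 1/300 = 2399/300 ≈ 7.9967)
H(T, L) = -2399/300 + L + T (H(T, L) = (T + L) - 1*2399/300 = (L + T) - 2399/300 = -2399/300 + L + T)
H(129, 143) + 36872 = (-2399/300 + 143 + 129) + 36872 = 79201/300 + 36872 = 11140801/300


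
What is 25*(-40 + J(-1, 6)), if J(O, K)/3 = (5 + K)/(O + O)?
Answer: -2825/2 ≈ -1412.5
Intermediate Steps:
J(O, K) = 3*(5 + K)/(2*O) (J(O, K) = 3*((5 + K)/(O + O)) = 3*((5 + K)/((2*O))) = 3*((5 + K)*(1/(2*O))) = 3*((5 + K)/(2*O)) = 3*(5 + K)/(2*O))
25*(-40 + J(-1, 6)) = 25*(-40 + (3/2)*(5 + 6)/(-1)) = 25*(-40 + (3/2)*(-1)*11) = 25*(-40 - 33/2) = 25*(-113/2) = -2825/2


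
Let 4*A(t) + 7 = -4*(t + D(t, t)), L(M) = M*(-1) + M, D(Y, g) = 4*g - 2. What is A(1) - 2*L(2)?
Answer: -19/4 ≈ -4.7500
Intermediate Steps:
D(Y, g) = -2 + 4*g
L(M) = 0 (L(M) = -M + M = 0)
A(t) = 1/4 - 5*t (A(t) = -7/4 + (-4*(t + (-2 + 4*t)))/4 = -7/4 + (-4*(-2 + 5*t))/4 = -7/4 + (8 - 20*t)/4 = -7/4 + (2 - 5*t) = 1/4 - 5*t)
A(1) - 2*L(2) = (1/4 - 5*1) - 2*0 = (1/4 - 5) + 0 = -19/4 + 0 = -19/4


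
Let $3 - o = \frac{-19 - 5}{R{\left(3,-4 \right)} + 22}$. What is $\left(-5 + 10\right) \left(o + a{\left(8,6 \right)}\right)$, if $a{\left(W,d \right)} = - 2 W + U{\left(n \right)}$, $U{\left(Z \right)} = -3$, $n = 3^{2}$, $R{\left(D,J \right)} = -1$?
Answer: $- \frac{520}{7} \approx -74.286$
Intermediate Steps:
$n = 9$
$a{\left(W,d \right)} = -3 - 2 W$ ($a{\left(W,d \right)} = - 2 W - 3 = -3 - 2 W$)
$o = \frac{29}{7}$ ($o = 3 - \frac{-19 - 5}{-1 + 22} = 3 - - \frac{24}{21} = 3 - \left(-24\right) \frac{1}{21} = 3 - - \frac{8}{7} = 3 + \frac{8}{7} = \frac{29}{7} \approx 4.1429$)
$\left(-5 + 10\right) \left(o + a{\left(8,6 \right)}\right) = \left(-5 + 10\right) \left(\frac{29}{7} - 19\right) = 5 \left(\frac{29}{7} - 19\right) = 5 \left(- \frac{104}{7}\right) = - \frac{520}{7}$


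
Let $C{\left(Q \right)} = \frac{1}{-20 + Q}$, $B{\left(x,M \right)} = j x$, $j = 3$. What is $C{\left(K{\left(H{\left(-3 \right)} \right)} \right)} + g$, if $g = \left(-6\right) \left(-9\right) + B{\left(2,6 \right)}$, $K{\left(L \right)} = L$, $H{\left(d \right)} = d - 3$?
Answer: $\frac{1559}{26} \approx 59.962$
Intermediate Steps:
$H{\left(d \right)} = -3 + d$
$B{\left(x,M \right)} = 3 x$
$g = 60$ ($g = \left(-6\right) \left(-9\right) + 3 \cdot 2 = 54 + 6 = 60$)
$C{\left(K{\left(H{\left(-3 \right)} \right)} \right)} + g = \frac{1}{-20 - 6} + 60 = \frac{1}{-26} + 60 = - \frac{1}{26} + 60 = \frac{1559}{26}$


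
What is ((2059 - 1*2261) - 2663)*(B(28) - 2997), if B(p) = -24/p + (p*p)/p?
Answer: 59560485/7 ≈ 8.5086e+6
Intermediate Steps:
B(p) = p - 24/p (B(p) = -24/p + p**2/p = -24/p + p = p - 24/p)
((2059 - 1*2261) - 2663)*(B(28) - 2997) = ((2059 - 1*2261) - 2663)*((28 - 24/28) - 2997) = ((2059 - 2261) - 2663)*((28 - 24*1/28) - 2997) = (-202 - 2663)*((28 - 6/7) - 2997) = -2865*(190/7 - 2997) = -2865*(-20789/7) = 59560485/7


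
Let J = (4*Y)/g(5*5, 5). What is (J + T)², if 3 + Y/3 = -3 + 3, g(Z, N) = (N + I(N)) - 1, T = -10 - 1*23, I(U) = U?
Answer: 1369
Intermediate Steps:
T = -33 (T = -10 - 23 = -33)
g(Z, N) = -1 + 2*N (g(Z, N) = (N + N) - 1 = 2*N - 1 = -1 + 2*N)
Y = -9 (Y = -9 + 3*(-3 + 3) = -9 + 3*0 = -9 + 0 = -9)
J = -4 (J = (4*(-9))/(-1 + 2*5) = -36/(-1 + 10) = -36/9 = -36*⅑ = -4)
(J + T)² = (-4 - 33)² = (-37)² = 1369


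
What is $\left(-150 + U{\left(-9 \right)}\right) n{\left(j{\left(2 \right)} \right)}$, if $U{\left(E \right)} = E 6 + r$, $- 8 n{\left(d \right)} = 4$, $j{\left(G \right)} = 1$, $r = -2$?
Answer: $103$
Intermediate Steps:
$n{\left(d \right)} = - \frac{1}{2}$ ($n{\left(d \right)} = \left(- \frac{1}{8}\right) 4 = - \frac{1}{2}$)
$U{\left(E \right)} = -2 + 6 E$ ($U{\left(E \right)} = E 6 - 2 = 6 E - 2 = -2 + 6 E$)
$\left(-150 + U{\left(-9 \right)}\right) n{\left(j{\left(2 \right)} \right)} = \left(-150 + \left(-2 + 6 \left(-9\right)\right)\right) \left(- \frac{1}{2}\right) = \left(-150 - 56\right) \left(- \frac{1}{2}\right) = \left(-206\right) \left(- \frac{1}{2}\right) = 103$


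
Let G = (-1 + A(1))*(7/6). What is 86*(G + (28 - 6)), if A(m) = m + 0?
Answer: 1892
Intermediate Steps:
A(m) = m
G = 0 (G = (-1 + 1)*(7/6) = 0*(7*(1/6)) = 0*(7/6) = 0)
86*(G + (28 - 6)) = 86*(0 + (28 - 6)) = 86*(0 + 22) = 86*22 = 1892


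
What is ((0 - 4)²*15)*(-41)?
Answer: -9840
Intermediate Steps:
((0 - 4)²*15)*(-41) = ((-4)²*15)*(-41) = (16*15)*(-41) = 240*(-41) = -9840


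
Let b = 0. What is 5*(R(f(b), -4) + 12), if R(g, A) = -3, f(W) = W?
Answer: 45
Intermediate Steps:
5*(R(f(b), -4) + 12) = 5*(-3 + 12) = 5*9 = 45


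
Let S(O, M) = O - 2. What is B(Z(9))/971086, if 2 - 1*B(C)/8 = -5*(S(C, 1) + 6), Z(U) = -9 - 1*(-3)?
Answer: -32/485543 ≈ -6.5906e-5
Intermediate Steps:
S(O, M) = -2 + O
Z(U) = -6 (Z(U) = -9 + 3 = -6)
B(C) = 176 + 40*C (B(C) = 16 - (-40)*((-2 + C) + 6) = 16 - (-40)*(4 + C) = 16 - 8*(-20 - 5*C) = 16 + (160 + 40*C) = 176 + 40*C)
B(Z(9))/971086 = (176 + 40*(-6))/971086 = (176 - 240)*(1/971086) = -64*1/971086 = -32/485543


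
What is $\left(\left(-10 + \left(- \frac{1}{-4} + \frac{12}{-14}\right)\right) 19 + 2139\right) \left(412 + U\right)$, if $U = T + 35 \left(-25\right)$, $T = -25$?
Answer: $- \frac{6618378}{7} \approx -9.4548 \cdot 10^{5}$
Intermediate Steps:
$U = -900$ ($U = -25 + 35 \left(-25\right) = -25 - 875 = -900$)
$\left(\left(-10 + \left(- \frac{1}{-4} + \frac{12}{-14}\right)\right) 19 + 2139\right) \left(412 + U\right) = \left(\left(-10 + \left(- \frac{1}{-4} + \frac{12}{-14}\right)\right) 19 + 2139\right) \left(412 - 900\right) = \left(\left(-10 + \left(\left(-1\right) \left(- \frac{1}{4}\right) + 12 \left(- \frac{1}{14}\right)\right)\right) 19 + 2139\right) \left(-488\right) = \left(\left(-10 + \left(\frac{1}{4} - \frac{6}{7}\right)\right) 19 + 2139\right) \left(-488\right) = \left(\left(-10 - \frac{17}{28}\right) 19 + 2139\right) \left(-488\right) = \left(\left(- \frac{297}{28}\right) 19 + 2139\right) \left(-488\right) = \left(- \frac{5643}{28} + 2139\right) \left(-488\right) = \frac{54249}{28} \left(-488\right) = - \frac{6618378}{7}$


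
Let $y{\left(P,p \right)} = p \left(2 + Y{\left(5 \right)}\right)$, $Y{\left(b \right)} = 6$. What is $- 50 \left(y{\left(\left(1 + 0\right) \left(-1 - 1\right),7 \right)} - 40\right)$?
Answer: $-800$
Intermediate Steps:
$y{\left(P,p \right)} = 8 p$ ($y{\left(P,p \right)} = p \left(2 + 6\right) = p 8 = 8 p$)
$- 50 \left(y{\left(\left(1 + 0\right) \left(-1 - 1\right),7 \right)} - 40\right) = - 50 \left(8 \cdot 7 - 40\right) = - 50 \left(56 - 40\right) = \left(-50\right) 16 = -800$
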